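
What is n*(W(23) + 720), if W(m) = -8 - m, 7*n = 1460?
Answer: 1005940/7 ≈ 1.4371e+5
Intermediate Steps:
n = 1460/7 (n = (1/7)*1460 = 1460/7 ≈ 208.57)
n*(W(23) + 720) = 1460*((-8 - 1*23) + 720)/7 = 1460*((-8 - 23) + 720)/7 = 1460*(-31 + 720)/7 = (1460/7)*689 = 1005940/7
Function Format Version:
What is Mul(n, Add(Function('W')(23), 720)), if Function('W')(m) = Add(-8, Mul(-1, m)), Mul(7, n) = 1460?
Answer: Rational(1005940, 7) ≈ 1.4371e+5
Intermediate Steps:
n = Rational(1460, 7) (n = Mul(Rational(1, 7), 1460) = Rational(1460, 7) ≈ 208.57)
Mul(n, Add(Function('W')(23), 720)) = Mul(Rational(1460, 7), Add(Add(-8, Mul(-1, 23)), 720)) = Mul(Rational(1460, 7), Add(Add(-8, -23), 720)) = Mul(Rational(1460, 7), Add(-31, 720)) = Mul(Rational(1460, 7), 689) = Rational(1005940, 7)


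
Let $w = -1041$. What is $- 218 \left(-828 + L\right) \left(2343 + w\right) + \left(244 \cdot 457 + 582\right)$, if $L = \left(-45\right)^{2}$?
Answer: $-339639602$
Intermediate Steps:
$L = 2025$
$- 218 \left(-828 + L\right) \left(2343 + w\right) + \left(244 \cdot 457 + 582\right) = - 218 \left(-828 + 2025\right) \left(2343 - 1041\right) + \left(244 \cdot 457 + 582\right) = - 218 \cdot 1197 \cdot 1302 + \left(111508 + 582\right) = \left(-218\right) 1558494 + 112090 = -339751692 + 112090 = -339639602$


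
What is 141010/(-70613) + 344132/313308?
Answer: -4969842041/5530904451 ≈ -0.89856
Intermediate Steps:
141010/(-70613) + 344132/313308 = 141010*(-1/70613) + 344132*(1/313308) = -141010/70613 + 86033/78327 = -4969842041/5530904451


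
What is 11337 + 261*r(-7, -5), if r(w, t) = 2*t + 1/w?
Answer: 60828/7 ≈ 8689.7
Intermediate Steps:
r(w, t) = 1/w + 2*t
11337 + 261*r(-7, -5) = 11337 + 261*(1/(-7) + 2*(-5)) = 11337 + 261*(-1/7 - 10) = 11337 + 261*(-71/7) = 11337 - 18531/7 = 60828/7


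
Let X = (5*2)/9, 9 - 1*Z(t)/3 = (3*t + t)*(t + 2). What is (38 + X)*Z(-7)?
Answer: -46112/3 ≈ -15371.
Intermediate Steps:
Z(t) = 27 - 12*t*(2 + t) (Z(t) = 27 - 3*(3*t + t)*(t + 2) = 27 - 3*4*t*(2 + t) = 27 - 12*t*(2 + t))
X = 10/9 (X = 10*(⅑) = 10/9 ≈ 1.1111)
(38 + X)*Z(-7) = (38 + 10/9)*(27 - 24*(-7) - 12*(-7)²) = 352*(27 + 168 - 12*49)/9 = 352*(27 + 168 - 588)/9 = (352/9)*(-393) = -46112/3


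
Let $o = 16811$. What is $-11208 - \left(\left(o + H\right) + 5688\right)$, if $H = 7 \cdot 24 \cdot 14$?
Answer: $-36059$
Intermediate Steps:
$H = 2352$ ($H = 168 \cdot 14 = 2352$)
$-11208 - \left(\left(o + H\right) + 5688\right) = -11208 - \left(\left(16811 + 2352\right) + 5688\right) = -11208 - \left(19163 + 5688\right) = -11208 - 24851 = -36059$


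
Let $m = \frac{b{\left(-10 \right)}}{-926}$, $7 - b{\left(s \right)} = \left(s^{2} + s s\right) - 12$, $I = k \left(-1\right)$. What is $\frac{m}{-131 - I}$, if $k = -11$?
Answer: $- \frac{181}{131492} \approx -0.0013765$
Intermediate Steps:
$I = 11$ ($I = \left(-11\right) \left(-1\right) = 11$)
$b{\left(s \right)} = 19 - 2 s^{2}$ ($b{\left(s \right)} = 7 - \left(\left(s^{2} + s s\right) - 12\right) = 7 - \left(\left(s^{2} + s^{2}\right) - 12\right) = 7 - \left(2 s^{2} - 12\right) = 7 - \left(-12 + 2 s^{2}\right) = 19 - 2 s^{2}$)
$m = \frac{181}{926}$ ($m = \frac{19 - 2 \left(-10\right)^{2}}{-926} = \left(19 - 200\right) \left(- \frac{1}{926}\right) = \left(-181\right) \left(- \frac{1}{926}\right) = \frac{181}{926} \approx 0.19546$)
$\frac{m}{-131 - I} = \frac{181}{926 \left(-131 - 11\right)} = \frac{181}{926 \left(-142\right)} = \frac{181}{926} \left(- \frac{1}{142}\right) = - \frac{181}{131492}$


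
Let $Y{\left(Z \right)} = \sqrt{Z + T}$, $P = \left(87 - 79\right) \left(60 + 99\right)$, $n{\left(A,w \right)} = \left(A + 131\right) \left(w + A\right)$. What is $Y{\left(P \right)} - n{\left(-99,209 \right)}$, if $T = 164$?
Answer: $-3520 + 2 \sqrt{359} \approx -3482.1$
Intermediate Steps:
$n{\left(A,w \right)} = \left(131 + A\right) \left(A + w\right)$
$P = 1272$ ($P = 8 \cdot 159 = 1272$)
$Y{\left(Z \right)} = \sqrt{164 + Z}$ ($Y{\left(Z \right)} = \sqrt{Z + 164} = \sqrt{164 + Z}$)
$Y{\left(P \right)} - n{\left(-99,209 \right)} = \sqrt{164 + 1272} - \left(\left(-99\right)^{2} + 131 \left(-99\right) + 131 \cdot 209 - 20691\right) = \sqrt{1436} - \left(9801 - 12969 + 27379 - 20691\right) = 2 \sqrt{359} - 3520 = -3520 + 2 \sqrt{359}$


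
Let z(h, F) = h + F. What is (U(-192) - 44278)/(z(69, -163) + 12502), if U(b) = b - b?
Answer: -22139/6204 ≈ -3.5685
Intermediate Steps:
U(b) = 0
z(h, F) = F + h
(U(-192) - 44278)/(z(69, -163) + 12502) = (0 - 44278)/((-163 + 69) + 12502) = -44278/(-94 + 12502) = -44278/12408 = -44278*1/12408 = -22139/6204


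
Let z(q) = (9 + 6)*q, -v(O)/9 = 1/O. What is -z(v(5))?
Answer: 27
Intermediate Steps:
v(O) = -9/O
z(q) = 15*q
-z(v(5)) = -15*(-9/5) = -15*(-9*⅕) = -15*(-9)/5 = -1*(-27) = 27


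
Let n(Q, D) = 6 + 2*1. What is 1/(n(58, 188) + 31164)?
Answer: 1/31172 ≈ 3.2080e-5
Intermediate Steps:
n(Q, D) = 8 (n(Q, D) = 6 + 2 = 8)
1/(n(58, 188) + 31164) = 1/(8 + 31164) = 1/31172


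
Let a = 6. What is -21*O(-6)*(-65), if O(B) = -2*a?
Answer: -16380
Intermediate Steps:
O(B) = -12 (O(B) = -2*6 = -12)
-21*O(-6)*(-65) = -21*(-12)*(-65) = 252*(-65) = -16380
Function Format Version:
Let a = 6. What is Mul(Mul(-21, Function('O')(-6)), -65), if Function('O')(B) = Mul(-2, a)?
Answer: -16380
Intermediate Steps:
Function('O')(B) = -12 (Function('O')(B) = Mul(-2, 6) = -12)
Mul(Mul(-21, Function('O')(-6)), -65) = Mul(Mul(-21, -12), -65) = Mul(252, -65) = -16380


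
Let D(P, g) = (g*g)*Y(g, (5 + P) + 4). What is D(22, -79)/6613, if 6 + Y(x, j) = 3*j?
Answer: 542967/6613 ≈ 82.106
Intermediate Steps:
Y(x, j) = -6 + 3*j
D(P, g) = g²*(21 + 3*P) (D(P, g) = (g*g)*(-6 + 3*((5 + P) + 4)) = g²*(-6 + 3*(9 + P)) = g²*(-6 + (27 + 3*P)) = g²*(21 + 3*P))
D(22, -79)/6613 = (3*(-79)²*(7 + 22))/6613 = (3*6241*29)*(1/6613) = 542967*(1/6613) = 542967/6613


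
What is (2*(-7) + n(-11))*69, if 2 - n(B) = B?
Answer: -69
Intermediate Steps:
n(B) = 2 - B
(2*(-7) + n(-11))*69 = (2*(-7) + (2 - 1*(-11)))*69 = (-14 + (2 + 11))*69 = (-14 + 13)*69 = -1*69 = -69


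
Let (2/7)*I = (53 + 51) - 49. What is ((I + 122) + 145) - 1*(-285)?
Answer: 1489/2 ≈ 744.50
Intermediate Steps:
I = 385/2 (I = 7*((53 + 51) - 49)/2 = 7*(104 - 49)/2 = (7/2)*55 = 385/2 ≈ 192.50)
((I + 122) + 145) - 1*(-285) = ((385/2 + 122) + 145) - 1*(-285) = (629/2 + 145) + 285 = 919/2 + 285 = 1489/2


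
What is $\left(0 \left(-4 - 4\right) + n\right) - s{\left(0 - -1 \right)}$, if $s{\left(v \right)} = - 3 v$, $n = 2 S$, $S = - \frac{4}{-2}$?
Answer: $7$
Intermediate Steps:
$S = 2$ ($S = \left(-4\right) \left(- \frac{1}{2}\right) = 2$)
$n = 4$ ($n = 2 \cdot 2 = 4$)
$\left(0 \left(-4 - 4\right) + n\right) - s{\left(0 - -1 \right)} = \left(0 \left(-4 - 4\right) + 4\right) - - 3 \left(0 - -1\right) = \left(0 \left(-4 - 4\right) + 4\right) - - 3 \left(0 + 1\right) = \left(0 \left(-8\right) + 4\right) - \left(-3\right) 1 = \left(0 + 4\right) - -3 = 4 + 3 = 7$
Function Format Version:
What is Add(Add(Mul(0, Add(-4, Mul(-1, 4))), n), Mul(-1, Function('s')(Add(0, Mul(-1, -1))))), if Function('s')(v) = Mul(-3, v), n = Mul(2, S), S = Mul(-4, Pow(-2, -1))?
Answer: 7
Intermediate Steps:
S = 2 (S = Mul(-4, Rational(-1, 2)) = 2)
n = 4 (n = Mul(2, 2) = 4)
Add(Add(Mul(0, Add(-4, Mul(-1, 4))), n), Mul(-1, Function('s')(Add(0, Mul(-1, -1))))) = Add(Add(Mul(0, Add(-4, Mul(-1, 4))), 4), Mul(-1, Mul(-3, Add(0, Mul(-1, -1))))) = Add(Add(Mul(0, Add(-4, -4)), 4), Mul(-1, Mul(-3, Add(0, 1)))) = Add(Add(Mul(0, -8), 4), Mul(-1, Mul(-3, 1))) = Add(Add(0, 4), Mul(-1, -3)) = Add(4, 3) = 7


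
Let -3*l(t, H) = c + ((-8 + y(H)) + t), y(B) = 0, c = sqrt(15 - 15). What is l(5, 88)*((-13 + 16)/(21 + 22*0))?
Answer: 1/7 ≈ 0.14286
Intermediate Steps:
c = 0 (c = sqrt(0) = 0)
l(t, H) = 8/3 - t/3 (l(t, H) = -(0 + ((-8 + 0) + t))/3 = -(0 + (-8 + t))/3 = -(-8 + t)/3 = 8/3 - t/3)
l(5, 88)*((-13 + 16)/(21 + 22*0)) = (8/3 - 1/3*5)*((-13 + 16)/(21 + 22*0)) = (8/3 - 5/3)*(3/(21 + 0)) = 1*(3/21) = 1*(3*(1/21)) = 1*(1/7) = 1/7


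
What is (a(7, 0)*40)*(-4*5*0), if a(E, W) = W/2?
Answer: 0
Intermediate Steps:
a(E, W) = W/2 (a(E, W) = W*(½) = W/2)
(a(7, 0)*40)*(-4*5*0) = (((½)*0)*40)*(-4*5*0) = (0*40)*(-20*0) = 0*0 = 0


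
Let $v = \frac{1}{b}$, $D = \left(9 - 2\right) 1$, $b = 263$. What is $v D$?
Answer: $\frac{7}{263} \approx 0.026616$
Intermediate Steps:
$D = 7$ ($D = 7 \cdot 1 = 7$)
$v = \frac{1}{263} \approx 0.0038023$
$v D = \frac{1}{263} \cdot 7 = \frac{7}{263}$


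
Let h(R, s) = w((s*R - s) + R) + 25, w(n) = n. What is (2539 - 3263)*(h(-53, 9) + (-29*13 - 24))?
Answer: 662460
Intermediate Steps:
h(R, s) = 25 + R - s + R*s (h(R, s) = ((s*R - s) + R) + 25 = ((R*s - s) + R) + 25 = ((-s + R*s) + R) + 25 = (R - s + R*s) + 25 = 25 + R - s + R*s)
(2539 - 3263)*(h(-53, 9) + (-29*13 - 24)) = (2539 - 3263)*((25 - 53 - 1*9 - 53*9) + (-29*13 - 24)) = -724*((25 - 53 - 9 - 477) + (-377 - 24)) = -724*(-514 - 401) = -724*(-915) = 662460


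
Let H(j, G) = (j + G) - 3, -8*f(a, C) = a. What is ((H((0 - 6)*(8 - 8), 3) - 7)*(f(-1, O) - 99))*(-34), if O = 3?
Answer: -94129/4 ≈ -23532.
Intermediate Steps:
f(a, C) = -a/8
H(j, G) = -3 + G + j (H(j, G) = (G + j) - 3 = -3 + G + j)
((H((0 - 6)*(8 - 8), 3) - 7)*(f(-1, O) - 99))*(-34) = (((-3 + 3 + (0 - 6)*(8 - 8)) - 7)*(-⅛*(-1) - 99))*(-34) = (((-3 + 3 - 6*0) - 7)*(⅛ - 99))*(-34) = (((-3 + 3 + 0) - 7)*(-791/8))*(-34) = ((0 - 7)*(-791/8))*(-34) = -7*(-791/8)*(-34) = (5537/8)*(-34) = -94129/4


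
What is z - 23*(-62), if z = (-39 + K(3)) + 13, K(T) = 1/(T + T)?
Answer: 8401/6 ≈ 1400.2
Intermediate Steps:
K(T) = 1/(2*T)
z = -155/6 (z = (-39 + (½)/3) + 13 = (-39 + (½)*(⅓)) + 13 = (-39 + ⅙) + 13 = -233/6 + 13 = -155/6 ≈ -25.833)
z - 23*(-62) = -155/6 - 23*(-62) = -155/6 + 1426 = 8401/6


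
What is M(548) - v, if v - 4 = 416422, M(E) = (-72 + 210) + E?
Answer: -415740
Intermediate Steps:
M(E) = 138 + E
v = 416426 (v = 4 + 416422 = 416426)
M(548) - v = (138 + 548) - 1*416426 = 686 - 416426 = -415740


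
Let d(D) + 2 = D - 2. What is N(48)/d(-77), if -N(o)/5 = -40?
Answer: -200/81 ≈ -2.4691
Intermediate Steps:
d(D) = -4 + D (d(D) = -2 + (D - 2) = -2 + (-2 + D) = -4 + D)
N(o) = 200 (N(o) = -5*(-40) = 200)
N(48)/d(-77) = 200/(-4 - 77) = 200/(-81) = 200*(-1/81) = -200/81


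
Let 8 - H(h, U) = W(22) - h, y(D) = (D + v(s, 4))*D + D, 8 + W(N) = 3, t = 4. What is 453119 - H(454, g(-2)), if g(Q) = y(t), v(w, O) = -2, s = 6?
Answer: 452652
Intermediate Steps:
W(N) = -5 (W(N) = -8 + 3 = -5)
y(D) = D + D*(-2 + D) (y(D) = (D - 2)*D + D = (-2 + D)*D + D = D*(-2 + D) + D = D + D*(-2 + D))
g(Q) = 12 (g(Q) = 4*(-1 + 4) = 4*3 = 12)
H(h, U) = 13 + h (H(h, U) = 8 - (-5 - h) = 8 + (5 + h) = 13 + h)
453119 - H(454, g(-2)) = 453119 - (13 + 454) = 453119 - 1*467 = 453119 - 467 = 452652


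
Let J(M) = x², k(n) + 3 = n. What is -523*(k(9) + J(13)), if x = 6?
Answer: -21966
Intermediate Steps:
k(n) = -3 + n
J(M) = 36 (J(M) = 6² = 36)
-523*(k(9) + J(13)) = -523*((-3 + 9) + 36) = -523*(6 + 36) = -523*42 = -21966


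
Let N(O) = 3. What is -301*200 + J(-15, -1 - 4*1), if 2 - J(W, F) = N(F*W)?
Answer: -60201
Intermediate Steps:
J(W, F) = -1 (J(W, F) = 2 - 1*3 = 2 - 3 = -1)
-301*200 + J(-15, -1 - 4*1) = -301*200 - 1 = -60200 - 1 = -60201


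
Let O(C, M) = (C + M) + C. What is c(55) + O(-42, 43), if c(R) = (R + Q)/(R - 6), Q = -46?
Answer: -2000/49 ≈ -40.816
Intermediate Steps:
O(C, M) = M + 2*C
c(R) = (-46 + R)/(-6 + R) (c(R) = (R - 46)/(R - 6) = (-46 + R)/(-6 + R))
c(55) + O(-42, 43) = (-46 + 55)/(-6 + 55) + (43 + 2*(-42)) = 9/49 + (43 - 84) = (1/49)*9 - 41 = 9/49 - 41 = -2000/49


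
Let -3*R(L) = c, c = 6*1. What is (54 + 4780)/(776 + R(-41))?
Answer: 2417/387 ≈ 6.2455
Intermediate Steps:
c = 6
R(L) = -2 (R(L) = -1/3*6 = -2)
(54 + 4780)/(776 + R(-41)) = (54 + 4780)/(776 - 2) = 4834/774 = 4834*(1/774) = 2417/387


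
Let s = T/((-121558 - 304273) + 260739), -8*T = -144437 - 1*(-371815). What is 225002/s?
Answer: 148584120736/113689 ≈ 1.3069e+6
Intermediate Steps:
T = -113689/4 (T = -(-144437 - 1*(-371815))/8 = -(-144437 + 371815)/8 = -1/8*227378 = -113689/4 ≈ -28422.)
s = 113689/660368 (s = -113689/(4*((-121558 - 304273) + 260739)) = -113689/(4*(-425831 + 260739)) = -113689/4/(-165092) = -113689/4*(-1/165092) = 113689/660368 ≈ 0.17216)
225002/s = 225002/(113689/660368) = 225002*(660368/113689) = 148584120736/113689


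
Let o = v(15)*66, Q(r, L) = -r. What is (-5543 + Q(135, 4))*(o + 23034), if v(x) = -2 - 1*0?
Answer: -130037556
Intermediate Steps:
v(x) = -2 (v(x) = -2 + 0 = -2)
o = -132 (o = -2*66 = -132)
(-5543 + Q(135, 4))*(o + 23034) = (-5543 - 1*135)*(-132 + 23034) = (-5543 - 135)*22902 = -5678*22902 = -130037556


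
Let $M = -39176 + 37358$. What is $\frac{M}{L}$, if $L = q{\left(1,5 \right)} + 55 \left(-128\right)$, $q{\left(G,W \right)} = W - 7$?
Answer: $\frac{909}{3521} \approx 0.25817$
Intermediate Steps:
$q{\left(G,W \right)} = -7 + W$ ($q{\left(G,W \right)} = W - 7 = -7 + W$)
$L = -7042$ ($L = \left(-7 + 5\right) + 55 \left(-128\right) = -2 - 7040 = -7042$)
$M = -1818$
$\frac{M}{L} = - \frac{1818}{-7042} = \left(-1818\right) \left(- \frac{1}{7042}\right) = \frac{909}{3521}$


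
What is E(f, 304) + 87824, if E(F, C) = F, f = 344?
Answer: 88168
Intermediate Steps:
E(f, 304) + 87824 = 344 + 87824 = 88168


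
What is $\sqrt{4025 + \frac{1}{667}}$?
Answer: $\frac{2 \sqrt{447669723}}{667} \approx 63.443$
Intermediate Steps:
$\sqrt{4025 + \frac{1}{667}} = \sqrt{\frac{2684676}{667}} = \frac{2 \sqrt{447669723}}{667}$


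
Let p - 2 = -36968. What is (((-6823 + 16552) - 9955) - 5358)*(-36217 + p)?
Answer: 408653872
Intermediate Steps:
p = -36966 (p = 2 - 36968 = -36966)
(((-6823 + 16552) - 9955) - 5358)*(-36217 + p) = (((-6823 + 16552) - 9955) - 5358)*(-36217 - 36966) = ((9729 - 9955) - 5358)*(-73183) = (-226 - 5358)*(-73183) = -5584*(-73183) = 408653872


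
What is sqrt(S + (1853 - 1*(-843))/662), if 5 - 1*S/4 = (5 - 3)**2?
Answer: 4*sqrt(55277)/331 ≈ 2.8412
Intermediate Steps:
S = 4 (S = 20 - 4*(5 - 3)**2 = 20 - 4*2**2 = 20 - 4*4 = 20 - 16 = 4)
sqrt(S + (1853 - 1*(-843))/662) = sqrt(4 + (1853 - 1*(-843))/662) = sqrt(4 + (1853 + 843)*(1/662)) = sqrt(4 + 2696*(1/662)) = sqrt(4 + 1348/331) = sqrt(2672/331) = 4*sqrt(55277)/331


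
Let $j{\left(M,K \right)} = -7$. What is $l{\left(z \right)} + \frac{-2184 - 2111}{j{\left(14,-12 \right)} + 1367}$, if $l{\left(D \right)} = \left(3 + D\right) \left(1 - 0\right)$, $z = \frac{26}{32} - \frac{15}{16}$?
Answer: $- \frac{77}{272} \approx -0.28309$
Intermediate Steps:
$z = - \frac{1}{8}$ ($z = 26 \cdot \frac{1}{32} - \frac{15}{16} = \frac{13}{16} - \frac{15}{16} = - \frac{1}{8} \approx -0.125$)
$l{\left(D \right)} = 3 + D$ ($l{\left(D \right)} = \left(3 + D\right) \left(1 + 0\right) = \left(3 + D\right) 1 = 3 + D$)
$l{\left(z \right)} + \frac{-2184 - 2111}{j{\left(14,-12 \right)} + 1367} = \left(3 - \frac{1}{8}\right) + \frac{-2184 - 2111}{-7 + 1367} = \frac{23}{8} - \frac{4295}{1360} = \frac{23}{8} - \frac{859}{272} = - \frac{77}{272}$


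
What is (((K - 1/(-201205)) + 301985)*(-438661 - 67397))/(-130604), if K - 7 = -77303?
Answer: 5719537130097567/6569544455 ≈ 8.7061e+5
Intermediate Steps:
K = -77296 (K = 7 - 77303 = -77296)
(((K - 1/(-201205)) + 301985)*(-438661 - 67397))/(-130604) = (((-77296 - 1/(-201205)) + 301985)*(-438661 - 67397))/(-130604) = (((-77296 - 1*(-1/201205)) + 301985)*(-506058))*(-1/130604) = (((-77296 + 1/201205) + 301985)*(-506058))*(-1/130604) = ((-15552341679/201205 + 301985)*(-506058))*(-1/130604) = ((45208550246/201205)*(-506058))*(-1/130604) = -22878148520390268/201205*(-1/130604) = 5719537130097567/6569544455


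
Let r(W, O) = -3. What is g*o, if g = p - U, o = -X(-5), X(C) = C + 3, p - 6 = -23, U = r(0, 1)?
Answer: -28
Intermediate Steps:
U = -3
p = -17 (p = 6 - 23 = -17)
X(C) = 3 + C
o = 2 (o = -(3 - 5) = -1*(-2) = 2)
g = -14 (g = -17 - 1*(-3) = -17 + 3 = -14)
g*o = -14*2 = -28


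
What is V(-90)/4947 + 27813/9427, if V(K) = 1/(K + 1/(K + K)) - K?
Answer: 7707402291/2596356059 ≈ 2.9685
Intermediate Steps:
V(K) = 1/(K + 1/(2*K)) - K
V(-90)/4947 + 27813/9427 = ((-90 - 2*(-90)³)/(1 + 2*(-90)²))/4947 + 27813/9427 = ((-90 - 2*(-729000))/(1 + 2*8100))*(1/4947) + 27813*(1/9427) = ((-90 + 1458000)/(1 + 16200))*(1/4947) + 27813/9427 = (1457910/16201)*(1/4947) + 27813/9427 = 5010/275417 + 27813/9427 = 7707402291/2596356059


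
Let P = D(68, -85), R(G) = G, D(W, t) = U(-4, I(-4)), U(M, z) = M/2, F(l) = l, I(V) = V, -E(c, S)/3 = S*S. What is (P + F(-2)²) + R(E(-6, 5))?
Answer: -73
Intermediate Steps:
E(c, S) = -3*S² (E(c, S) = -3*S*S = -3*S²)
U(M, z) = M/2 (U(M, z) = M*(½) = M/2)
D(W, t) = -2 (D(W, t) = (½)*(-4) = -2)
P = -2
(P + F(-2)²) + R(E(-6, 5)) = (-2 + (-2)²) - 3*5² = (-2 + 4) - 3*25 = 2 - 75 = -73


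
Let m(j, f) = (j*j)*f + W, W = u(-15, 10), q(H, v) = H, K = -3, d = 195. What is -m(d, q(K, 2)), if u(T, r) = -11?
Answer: 114086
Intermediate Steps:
W = -11
m(j, f) = -11 + f*j**2 (m(j, f) = (j*j)*f - 11 = j**2*f - 11 = f*j**2 - 11 = -11 + f*j**2)
-m(d, q(K, 2)) = -(-11 - 3*195**2) = -(-11 - 3*38025) = -(-11 - 114075) = -1*(-114086) = 114086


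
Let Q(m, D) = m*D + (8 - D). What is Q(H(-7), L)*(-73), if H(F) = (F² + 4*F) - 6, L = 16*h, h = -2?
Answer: 32120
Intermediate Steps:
L = -32 (L = 16*(-2) = -32)
H(F) = -6 + F² + 4*F
Q(m, D) = 8 - D + D*m (Q(m, D) = D*m + (8 - D) = 8 - D + D*m)
Q(H(-7), L)*(-73) = (8 - 1*(-32) - 32*(-6 + (-7)² + 4*(-7)))*(-73) = (8 + 32 - 32*(-6 + 49 - 28))*(-73) = (8 + 32 - 32*15)*(-73) = (8 + 32 - 480)*(-73) = -440*(-73) = 32120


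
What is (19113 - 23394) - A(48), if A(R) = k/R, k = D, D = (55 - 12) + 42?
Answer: -205573/48 ≈ -4282.8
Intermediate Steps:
D = 85 (D = 43 + 42 = 85)
k = 85
A(R) = 85/R
(19113 - 23394) - A(48) = (19113 - 23394) - 85/48 = -4281 - 85/48 = -205573/48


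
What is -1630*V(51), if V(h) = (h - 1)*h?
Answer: -4156500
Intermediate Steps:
V(h) = h*(-1 + h) (V(h) = (-1 + h)*h = h*(-1 + h))
-1630*V(51) = -83130*(-1 + 51) = -83130*50 = -1630*2550 = -4156500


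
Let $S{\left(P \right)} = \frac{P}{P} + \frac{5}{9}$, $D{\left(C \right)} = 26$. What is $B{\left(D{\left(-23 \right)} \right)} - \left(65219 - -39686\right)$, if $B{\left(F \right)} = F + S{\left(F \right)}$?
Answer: $- \frac{943897}{9} \approx -1.0488 \cdot 10^{5}$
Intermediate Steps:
$S{\left(P \right)} = \frac{14}{9}$ ($S{\left(P \right)} = 1 + 5 \cdot \frac{1}{9} = 1 + \frac{5}{9} = \frac{14}{9}$)
$B{\left(F \right)} = \frac{14}{9} + F$ ($B{\left(F \right)} = F + \frac{14}{9} = \frac{14}{9} + F$)
$B{\left(D{\left(-23 \right)} \right)} - \left(65219 - -39686\right) = \left(\frac{14}{9} + 26\right) - \left(65219 - -39686\right) = \frac{248}{9} - \left(65219 + 39686\right) = \frac{248}{9} - 104905 = - \frac{943897}{9}$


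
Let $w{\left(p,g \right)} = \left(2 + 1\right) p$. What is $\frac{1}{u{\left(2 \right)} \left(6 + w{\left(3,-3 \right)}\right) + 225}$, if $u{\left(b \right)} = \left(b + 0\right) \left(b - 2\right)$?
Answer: $\frac{1}{225} \approx 0.0044444$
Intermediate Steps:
$w{\left(p,g \right)} = 3 p$
$u{\left(b \right)} = b \left(-2 + b\right)$
$\frac{1}{u{\left(2 \right)} \left(6 + w{\left(3,-3 \right)}\right) + 225} = \frac{1}{2 \left(-2 + 2\right) \left(6 + 3 \cdot 3\right) + 225} = \frac{1}{2 \cdot 0 \left(6 + 9\right) + 225} = \frac{1}{0 \cdot 15 + 225} = \frac{1}{0 + 225} = \frac{1}{225}$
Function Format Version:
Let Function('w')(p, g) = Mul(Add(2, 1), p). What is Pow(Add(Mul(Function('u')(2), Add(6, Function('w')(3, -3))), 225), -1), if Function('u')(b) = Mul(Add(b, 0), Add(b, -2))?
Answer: Rational(1, 225) ≈ 0.0044444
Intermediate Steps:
Function('w')(p, g) = Mul(3, p)
Function('u')(b) = Mul(b, Add(-2, b))
Pow(Add(Mul(Function('u')(2), Add(6, Function('w')(3, -3))), 225), -1) = Pow(Add(Mul(Mul(2, Add(-2, 2)), Add(6, Mul(3, 3))), 225), -1) = Pow(Add(Mul(Mul(2, 0), Add(6, 9)), 225), -1) = Pow(Add(Mul(0, 15), 225), -1) = Pow(Add(0, 225), -1) = Pow(225, -1) = Rational(1, 225)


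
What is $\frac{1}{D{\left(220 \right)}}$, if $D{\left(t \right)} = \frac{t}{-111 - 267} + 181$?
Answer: $\frac{189}{34099} \approx 0.0055427$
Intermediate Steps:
$D{\left(t \right)} = 181 - \frac{t}{378}$ ($D{\left(t \right)} = \frac{t}{-378} + 181 = - \frac{t}{378} + 181 = 181 - \frac{t}{378}$)
$\frac{1}{D{\left(220 \right)}} = \frac{1}{181 - \frac{110}{189}} = \frac{1}{\frac{34099}{189}} = \frac{189}{34099}$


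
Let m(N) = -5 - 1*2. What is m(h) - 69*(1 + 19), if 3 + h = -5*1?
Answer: -1387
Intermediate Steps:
h = -8 (h = -3 - 5*1 = -3 - 5 = -8)
m(N) = -7 (m(N) = -5 - 2 = -7)
m(h) - 69*(1 + 19) = -7 - 69*(1 + 19) = -7 - 69*20 = -7 - 1380 = -1387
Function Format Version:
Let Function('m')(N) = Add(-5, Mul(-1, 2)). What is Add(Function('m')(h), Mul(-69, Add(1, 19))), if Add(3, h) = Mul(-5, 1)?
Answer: -1387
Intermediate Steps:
h = -8 (h = Add(-3, Mul(-5, 1)) = Add(-3, -5) = -8)
Function('m')(N) = -7 (Function('m')(N) = Add(-5, -2) = -7)
Add(Function('m')(h), Mul(-69, Add(1, 19))) = Add(-7, Mul(-69, Add(1, 19))) = Add(-7, Mul(-69, 20)) = Add(-7, -1380) = -1387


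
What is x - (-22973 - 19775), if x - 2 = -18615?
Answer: 24135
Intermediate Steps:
x = -18613 (x = 2 - 18615 = -18613)
x - (-22973 - 19775) = -18613 - (-22973 - 19775) = -18613 - 1*(-42748) = -18613 + 42748 = 24135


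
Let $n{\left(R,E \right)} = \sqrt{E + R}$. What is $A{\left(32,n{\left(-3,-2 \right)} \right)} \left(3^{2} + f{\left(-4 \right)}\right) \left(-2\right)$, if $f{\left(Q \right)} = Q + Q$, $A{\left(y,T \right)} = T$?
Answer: $- 2 i \sqrt{5} \approx - 4.4721 i$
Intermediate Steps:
$f{\left(Q \right)} = 2 Q$
$A{\left(32,n{\left(-3,-2 \right)} \right)} \left(3^{2} + f{\left(-4 \right)}\right) \left(-2\right) = \sqrt{-2 - 3} \left(3^{2} + 2 \left(-4\right)\right) \left(-2\right) = \sqrt{-5} \left(9 - 8\right) \left(-2\right) = i \sqrt{5} \cdot 1 \left(-2\right) = i \sqrt{5} \left(-2\right) = - 2 i \sqrt{5}$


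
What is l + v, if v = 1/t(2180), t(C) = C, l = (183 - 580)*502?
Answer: -434460919/2180 ≈ -1.9929e+5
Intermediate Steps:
l = -199294 (l = -397*502 = -199294)
v = 1/2180 ≈ 0.00045872
l + v = -199294 + 1/2180 = -434460919/2180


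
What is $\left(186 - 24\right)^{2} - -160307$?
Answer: $186551$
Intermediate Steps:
$\left(186 - 24\right)^{2} - -160307 = 162^{2} + 160307 = 26244 + 160307 = 186551$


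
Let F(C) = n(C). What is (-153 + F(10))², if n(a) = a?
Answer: 20449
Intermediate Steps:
F(C) = C
(-153 + F(10))² = (-153 + 10)² = (-143)² = 20449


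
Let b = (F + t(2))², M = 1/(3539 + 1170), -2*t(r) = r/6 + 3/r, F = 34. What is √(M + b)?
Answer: 5*√139797199033/56508 ≈ 33.083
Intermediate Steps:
t(r) = -3/(2*r) - r/12 (t(r) = -(r/6 + 3/r)/2 = -(3/r + r/6)/2 = -3/(2*r) - r/12)
M = 1/4709 ≈ 0.00021236
b = 157609/144 (b = (34 + (1/12)*(-18 - 1*2²)/2)² = (34 + (1/12)*(½)*(-18 - 1*4))² = (34 + (1/12)*(½)*(-18 - 4))² = (34 + (1/12)*(½)*(-22))² = (34 - 11/12)² = (397/12)² = 157609/144 ≈ 1094.5)
√(M + b) = √(1/4709 + 157609/144) = √(742180925/678096) = 5*√139797199033/56508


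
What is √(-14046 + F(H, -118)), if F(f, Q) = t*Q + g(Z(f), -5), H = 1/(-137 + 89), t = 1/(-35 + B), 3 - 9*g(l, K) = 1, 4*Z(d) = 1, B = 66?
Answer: I*√121514854/93 ≈ 118.53*I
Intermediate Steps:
Z(d) = ¼ (Z(d) = (¼)*1 = ¼)
g(l, K) = 2/9 (g(l, K) = ⅓ - ⅑*1 = ⅓ - ⅑ = 2/9)
t = 1/31 (t = 1/(-35 + 66) = 1/31 ≈ 0.032258)
H = -1/48 (H = 1/(-48) = -1/48 ≈ -0.020833)
F(f, Q) = 2/9 + Q/31 (F(f, Q) = Q/31 + 2/9 = 2/9 + Q/31)
√(-14046 + F(H, -118)) = √(-14046 + (2/9 + (1/31)*(-118))) = √(-14046 + (2/9 - 118/31)) = √(-14046 - 1000/279) = √(-3919834/279) = I*√121514854/93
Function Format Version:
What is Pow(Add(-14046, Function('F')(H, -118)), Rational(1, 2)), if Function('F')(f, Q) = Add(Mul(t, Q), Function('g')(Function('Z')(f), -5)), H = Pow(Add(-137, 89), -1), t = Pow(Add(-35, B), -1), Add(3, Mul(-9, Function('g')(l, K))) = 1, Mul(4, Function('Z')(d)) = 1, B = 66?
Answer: Mul(Rational(1, 93), I, Pow(121514854, Rational(1, 2))) ≈ Mul(118.53, I)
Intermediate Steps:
Function('Z')(d) = Rational(1, 4) (Function('Z')(d) = Mul(Rational(1, 4), 1) = Rational(1, 4))
Function('g')(l, K) = Rational(2, 9) (Function('g')(l, K) = Add(Rational(1, 3), Mul(Rational(-1, 9), 1)) = Add(Rational(1, 3), Rational(-1, 9)) = Rational(2, 9))
t = Rational(1, 31) (t = Pow(Add(-35, 66), -1) = Pow(31, -1) = Rational(1, 31) ≈ 0.032258)
H = Rational(-1, 48) (H = Pow(-48, -1) = Rational(-1, 48) ≈ -0.020833)
Function('F')(f, Q) = Add(Rational(2, 9), Mul(Rational(1, 31), Q)) (Function('F')(f, Q) = Add(Mul(Rational(1, 31), Q), Rational(2, 9)) = Add(Rational(2, 9), Mul(Rational(1, 31), Q)))
Pow(Add(-14046, Function('F')(H, -118)), Rational(1, 2)) = Pow(Add(-14046, Add(Rational(2, 9), Mul(Rational(1, 31), -118))), Rational(1, 2)) = Pow(Add(-14046, Add(Rational(2, 9), Rational(-118, 31))), Rational(1, 2)) = Pow(Add(-14046, Rational(-1000, 279)), Rational(1, 2)) = Pow(Rational(-3919834, 279), Rational(1, 2)) = Mul(Rational(1, 93), I, Pow(121514854, Rational(1, 2)))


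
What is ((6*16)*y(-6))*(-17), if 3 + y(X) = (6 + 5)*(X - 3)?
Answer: 166464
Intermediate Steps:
y(X) = -36 + 11*X (y(X) = -3 + (6 + 5)*(X - 3) = -3 + 11*(-3 + X) = -3 + (-33 + 11*X) = -36 + 11*X)
((6*16)*y(-6))*(-17) = ((6*16)*(-36 + 11*(-6)))*(-17) = (96*(-36 - 66))*(-17) = (96*(-102))*(-17) = -9792*(-17) = 166464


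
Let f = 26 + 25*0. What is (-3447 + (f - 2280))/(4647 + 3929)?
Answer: -5701/8576 ≈ -0.66476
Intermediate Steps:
f = 26 (f = 26 + 0 = 26)
(-3447 + (f - 2280))/(4647 + 3929) = (-3447 + (26 - 2280))/(4647 + 3929) = (-3447 - 2254)/8576 = -5701*1/8576 = -5701/8576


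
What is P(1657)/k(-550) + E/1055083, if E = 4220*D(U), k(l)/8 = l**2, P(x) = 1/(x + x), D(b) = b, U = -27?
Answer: -913785126144917/8461639050040000 ≈ -0.10799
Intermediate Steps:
P(x) = 1/(2*x)
k(l) = 8*l**2
E = -113940 (E = 4220*(-27) = -113940)
P(1657)/k(-550) + E/1055083 = ((1/2)/1657)/((8*(-550)**2)) - 113940/1055083 = ((1/2)*(1/1657))/((8*302500)) - 113940*1/1055083 = (1/3314)/2420000 - 113940/1055083 = (1/3314)*(1/2420000) - 113940/1055083 = 1/8019880000 - 113940/1055083 = -913785126144917/8461639050040000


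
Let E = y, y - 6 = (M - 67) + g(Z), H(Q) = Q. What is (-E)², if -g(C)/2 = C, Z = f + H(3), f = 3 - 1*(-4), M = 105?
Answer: 576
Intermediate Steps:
f = 7 (f = 3 + 4 = 7)
Z = 10 (Z = 7 + 3 = 10)
g(C) = -2*C
y = 24 (y = 6 + ((105 - 67) - 2*10) = 6 + (38 - 20) = 6 + 18 = 24)
E = 24
(-E)² = (-1*24)² = (-24)² = 576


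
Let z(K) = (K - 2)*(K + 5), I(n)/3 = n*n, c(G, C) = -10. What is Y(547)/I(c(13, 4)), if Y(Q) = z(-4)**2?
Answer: 3/25 ≈ 0.12000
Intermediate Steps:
I(n) = 3*n**2 (I(n) = 3*(n*n) = 3*n**2)
z(K) = (-2 + K)*(5 + K)
Y(Q) = 36 (Y(Q) = (-10 + (-4)**2 + 3*(-4))**2 = (-10 + 16 - 12)**2 = (-6)**2 = 36)
Y(547)/I(c(13, 4)) = 36/((3*(-10)**2)) = 36/((3*100)) = 36/300 = 36*(1/300) = 3/25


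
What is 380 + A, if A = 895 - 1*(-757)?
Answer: 2032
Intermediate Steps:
A = 1652 (A = 895 + 757 = 1652)
380 + A = 380 + 1652 = 2032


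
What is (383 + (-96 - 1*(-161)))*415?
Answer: 185920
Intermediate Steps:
(383 + (-96 - 1*(-161)))*415 = (383 + (-96 + 161))*415 = (383 + 65)*415 = 448*415 = 185920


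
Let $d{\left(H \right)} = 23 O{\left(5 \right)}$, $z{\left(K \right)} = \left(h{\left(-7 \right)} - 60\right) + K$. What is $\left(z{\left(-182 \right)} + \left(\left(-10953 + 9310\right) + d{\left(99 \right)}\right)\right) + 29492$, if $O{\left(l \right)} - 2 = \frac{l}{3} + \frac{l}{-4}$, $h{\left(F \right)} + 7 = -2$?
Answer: $\frac{331843}{12} \approx 27654.0$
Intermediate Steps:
$h{\left(F \right)} = -9$ ($h{\left(F \right)} = -7 - 2 = -9$)
$O{\left(l \right)} = 2 + \frac{l}{12}$ ($O{\left(l \right)} = 2 + \left(\frac{l}{3} + \frac{l}{-4}\right) = 2 + \left(l \frac{1}{3} + l \left(- \frac{1}{4}\right)\right) = 2 + \left(\frac{l}{3} - \frac{l}{4}\right) = 2 + \frac{l}{12}$)
$z{\left(K \right)} = -69 + K$ ($z{\left(K \right)} = \left(-9 - 60\right) + K = -69 + K$)
$d{\left(H \right)} = \frac{667}{12}$ ($d{\left(H \right)} = 23 \left(2 + \frac{1}{12} \cdot 5\right) = 23 \left(2 + \frac{5}{12}\right) = 23 \cdot \frac{29}{12} = \frac{667}{12}$)
$\left(z{\left(-182 \right)} + \left(\left(-10953 + 9310\right) + d{\left(99 \right)}\right)\right) + 29492 = \left(\left(-69 - 182\right) + \left(\left(-10953 + 9310\right) + \frac{667}{12}\right)\right) + 29492 = \left(-251 + \left(-1643 + \frac{667}{12}\right)\right) + 29492 = \left(-251 - \frac{19049}{12}\right) + 29492 = - \frac{22061}{12} + 29492 = \frac{331843}{12}$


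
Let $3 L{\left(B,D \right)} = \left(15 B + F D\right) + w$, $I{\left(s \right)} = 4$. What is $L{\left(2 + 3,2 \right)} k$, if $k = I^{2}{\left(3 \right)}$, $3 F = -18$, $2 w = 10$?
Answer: $\frac{1088}{3} \approx 362.67$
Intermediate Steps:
$w = 5$ ($w = \frac{1}{2} \cdot 10 = 5$)
$F = -6$ ($F = \frac{1}{3} \left(-18\right) = -6$)
$L{\left(B,D \right)} = \frac{5}{3} - 2 D + 5 B$ ($L{\left(B,D \right)} = \frac{\left(15 B - 6 D\right) + 5}{3} = \frac{\left(- 6 D + 15 B\right) + 5}{3} = \frac{5 - 6 D + 15 B}{3} = \frac{5}{3} - 2 D + 5 B$)
$k = 16$ ($k = 4^{2} = 16$)
$L{\left(2 + 3,2 \right)} k = \left(\frac{5}{3} - 4 + 5 \left(2 + 3\right)\right) 16 = \left(\frac{5}{3} - 4 + 5 \cdot 5\right) 16 = \left(\frac{5}{3} - 4 + 25\right) 16 = \frac{68}{3} \cdot 16 = \frac{1088}{3}$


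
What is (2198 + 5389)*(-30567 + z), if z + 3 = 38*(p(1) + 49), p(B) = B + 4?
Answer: -216366066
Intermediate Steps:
p(B) = 4 + B
z = 2049 (z = -3 + 38*((4 + 1) + 49) = -3 + 38*(5 + 49) = -3 + 38*54 = -3 + 2052 = 2049)
(2198 + 5389)*(-30567 + z) = (2198 + 5389)*(-30567 + 2049) = 7587*(-28518) = -216366066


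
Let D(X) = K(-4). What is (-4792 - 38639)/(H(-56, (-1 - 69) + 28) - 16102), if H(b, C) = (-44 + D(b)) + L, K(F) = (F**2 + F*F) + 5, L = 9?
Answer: 43431/16100 ≈ 2.6976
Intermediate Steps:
K(F) = 5 + 2*F**2 (K(F) = (F**2 + F**2) + 5 = 2*F**2 + 5 = 5 + 2*F**2)
D(X) = 37 (D(X) = 5 + 2*(-4)**2 = 5 + 2*16 = 5 + 32 = 37)
H(b, C) = 2 (H(b, C) = (-44 + 37) + 9 = -7 + 9 = 2)
(-4792 - 38639)/(H(-56, (-1 - 69) + 28) - 16102) = (-4792 - 38639)/(2 - 16102) = -43431/(-16100) = -43431*(-1/16100) = 43431/16100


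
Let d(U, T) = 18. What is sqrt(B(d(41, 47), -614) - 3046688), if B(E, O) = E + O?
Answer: 2*I*sqrt(761821) ≈ 1745.6*I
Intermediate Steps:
sqrt(B(d(41, 47), -614) - 3046688) = sqrt((18 - 614) - 3046688) = sqrt(-596 - 3046688) = sqrt(-3047284) = 2*I*sqrt(761821)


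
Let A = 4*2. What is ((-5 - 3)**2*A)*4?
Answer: 2048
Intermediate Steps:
A = 8
((-5 - 3)**2*A)*4 = ((-5 - 3)**2*8)*4 = ((-8)**2*8)*4 = (64*8)*4 = 512*4 = 2048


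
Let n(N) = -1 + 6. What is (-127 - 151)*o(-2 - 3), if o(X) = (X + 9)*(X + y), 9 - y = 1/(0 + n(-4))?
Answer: -21128/5 ≈ -4225.6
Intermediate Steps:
n(N) = 5
y = 44/5 (y = 9 - 1/(0 + 5) = 9 - 1/5 = 44/5 ≈ 8.8000)
o(X) = (9 + X)*(44/5 + X) (o(X) = (X + 9)*(X + 44/5) = (9 + X)*(44/5 + X))
(-127 - 151)*o(-2 - 3) = (-127 - 151)*(396/5 + (-2 - 3)**2 + 89*(-2 - 3)/5) = -278*(396/5 + (-5)**2 + (89/5)*(-5)) = -278*(396/5 + 25 - 89) = -278*76/5 = -21128/5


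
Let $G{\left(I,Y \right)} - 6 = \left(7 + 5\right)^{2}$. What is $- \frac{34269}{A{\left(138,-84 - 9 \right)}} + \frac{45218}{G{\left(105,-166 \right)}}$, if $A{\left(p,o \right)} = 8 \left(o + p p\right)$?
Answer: $\frac{1141711699}{3790200} \approx 301.23$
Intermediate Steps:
$G{\left(I,Y \right)} = 150$ ($G{\left(I,Y \right)} = 6 + \left(7 + 5\right)^{2} = 6 + 12^{2} = 6 + 144 = 150$)
$A{\left(p,o \right)} = 8 o + 8 p^{2}$ ($A{\left(p,o \right)} = 8 \left(o + p^{2}\right) = 8 o + 8 p^{2}$)
$- \frac{34269}{A{\left(138,-84 - 9 \right)}} + \frac{45218}{G{\left(105,-166 \right)}} = - \frac{34269}{8 \left(-84 - 9\right) + 8 \cdot 138^{2}} + \frac{45218}{150} = - \frac{34269}{8 \left(-84 - 9\right) + 8 \cdot 19044} + 45218 \cdot \frac{1}{150} = - \frac{34269}{8 \left(-93\right) + 152352} + \frac{22609}{75} = - \frac{34269}{-744 + 152352} + \frac{22609}{75} = - \frac{34269}{151608} + \frac{22609}{75} = \left(-34269\right) \frac{1}{151608} + \frac{22609}{75} = - \frac{11423}{50536} + \frac{22609}{75} = \frac{1141711699}{3790200}$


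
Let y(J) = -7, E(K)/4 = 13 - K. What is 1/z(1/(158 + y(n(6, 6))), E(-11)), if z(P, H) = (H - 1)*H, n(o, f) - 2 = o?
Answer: 1/9120 ≈ 0.00010965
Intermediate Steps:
n(o, f) = 2 + o
E(K) = 52 - 4*K (E(K) = 4*(13 - K) = 52 - 4*K)
z(P, H) = H*(-1 + H) (z(P, H) = (-1 + H)*H = H*(-1 + H))
1/z(1/(158 + y(n(6, 6))), E(-11)) = 1/((52 - 4*(-11))*(-1 + (52 - 4*(-11)))) = 1/((52 + 44)*(-1 + (52 + 44))) = 1/(96*(-1 + 96)) = 1/(96*95) = 1/9120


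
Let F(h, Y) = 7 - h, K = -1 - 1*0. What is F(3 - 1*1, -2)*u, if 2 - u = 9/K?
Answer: 55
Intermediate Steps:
K = -1 (K = -1 + 0 = -1)
u = 11 (u = 2 - 9/(-1) = 2 - 9*(-1) = 2 - 1*(-9) = 2 + 9 = 11)
F(3 - 1*1, -2)*u = (7 - (3 - 1*1))*11 = (7 - (3 - 1))*11 = (7 - 1*2)*11 = (7 - 2)*11 = 5*11 = 55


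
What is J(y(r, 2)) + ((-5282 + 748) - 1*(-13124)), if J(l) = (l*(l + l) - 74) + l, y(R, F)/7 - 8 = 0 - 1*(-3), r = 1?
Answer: 20451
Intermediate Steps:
y(R, F) = 77 (y(R, F) = 56 + 7*(0 - 1*(-3)) = 56 + 7*(0 + 3) = 56 + 7*3 = 56 + 21 = 77)
J(l) = -74 + l + 2*l**2 (J(l) = (l*(2*l) - 74) + l = (2*l**2 - 74) + l = (-74 + 2*l**2) + l = -74 + l + 2*l**2)
J(y(r, 2)) + ((-5282 + 748) - 1*(-13124)) = (-74 + 77 + 2*77**2) + ((-5282 + 748) - 1*(-13124)) = (-74 + 77 + 2*5929) + (-4534 + 13124) = (-74 + 77 + 11858) + 8590 = 11861 + 8590 = 20451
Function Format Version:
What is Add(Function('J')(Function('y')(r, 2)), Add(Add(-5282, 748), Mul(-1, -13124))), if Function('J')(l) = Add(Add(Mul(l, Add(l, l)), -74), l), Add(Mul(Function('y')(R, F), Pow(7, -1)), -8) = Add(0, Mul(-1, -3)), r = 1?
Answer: 20451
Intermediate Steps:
Function('y')(R, F) = 77 (Function('y')(R, F) = Add(56, Mul(7, Add(0, Mul(-1, -3)))) = Add(56, Mul(7, Add(0, 3))) = Add(56, Mul(7, 3)) = Add(56, 21) = 77)
Function('J')(l) = Add(-74, l, Mul(2, Pow(l, 2))) (Function('J')(l) = Add(Add(Mul(l, Mul(2, l)), -74), l) = Add(Add(Mul(2, Pow(l, 2)), -74), l) = Add(Add(-74, Mul(2, Pow(l, 2))), l) = Add(-74, l, Mul(2, Pow(l, 2))))
Add(Function('J')(Function('y')(r, 2)), Add(Add(-5282, 748), Mul(-1, -13124))) = Add(Add(-74, 77, Mul(2, Pow(77, 2))), Add(Add(-5282, 748), Mul(-1, -13124))) = Add(Add(-74, 77, Mul(2, 5929)), Add(-4534, 13124)) = Add(Add(-74, 77, 11858), 8590) = Add(11861, 8590) = 20451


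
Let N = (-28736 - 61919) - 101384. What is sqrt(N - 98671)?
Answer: I*sqrt(290710) ≈ 539.18*I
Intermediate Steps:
N = -192039 (N = -90655 - 101384 = -192039)
sqrt(N - 98671) = sqrt(-192039 - 98671) = sqrt(-290710) = I*sqrt(290710)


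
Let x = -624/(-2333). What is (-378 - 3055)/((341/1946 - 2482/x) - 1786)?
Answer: 1042176408/3359214709 ≈ 0.31024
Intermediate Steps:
x = 624/2333 (x = -624*(-1/2333) = 624/2333 ≈ 0.26747)
(-378 - 3055)/((341/1946 - 2482/x) - 1786) = (-378 - 3055)/((341/1946 - 2482/624/2333) - 1786) = -3433/((341*(1/1946) - 2482*2333/624) - 1786) = -3433/((341/1946 - 2895253/312) - 1786) = -3433/(-2817027973/303576 - 1786) = -3433/(-3359214709/303576) = -3433*(-303576/3359214709) = 1042176408/3359214709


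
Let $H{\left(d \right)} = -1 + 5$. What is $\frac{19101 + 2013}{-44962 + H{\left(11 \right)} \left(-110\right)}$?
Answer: $- \frac{153}{329} \approx -0.46505$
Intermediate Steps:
$H{\left(d \right)} = 4$
$\frac{19101 + 2013}{-44962 + H{\left(11 \right)} \left(-110\right)} = \frac{19101 + 2013}{-44962 + 4 \left(-110\right)} = \frac{21114}{-44962 - 440} = \frac{21114}{-45402} = 21114 \left(- \frac{1}{45402}\right) = - \frac{153}{329}$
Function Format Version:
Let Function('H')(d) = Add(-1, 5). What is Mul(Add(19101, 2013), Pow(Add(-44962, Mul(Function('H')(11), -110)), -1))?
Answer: Rational(-153, 329) ≈ -0.46505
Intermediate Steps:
Function('H')(d) = 4
Mul(Add(19101, 2013), Pow(Add(-44962, Mul(Function('H')(11), -110)), -1)) = Mul(Add(19101, 2013), Pow(Add(-44962, Mul(4, -110)), -1)) = Mul(21114, Pow(Add(-44962, -440), -1)) = Mul(21114, Pow(-45402, -1)) = Mul(21114, Rational(-1, 45402)) = Rational(-153, 329)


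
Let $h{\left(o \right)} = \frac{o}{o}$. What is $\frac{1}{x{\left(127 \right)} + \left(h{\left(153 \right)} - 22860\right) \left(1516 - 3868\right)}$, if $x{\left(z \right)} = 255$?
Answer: $\frac{1}{53764623} \approx 1.86 \cdot 10^{-8}$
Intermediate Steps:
$h{\left(o \right)} = 1$
$\frac{1}{x{\left(127 \right)} + \left(h{\left(153 \right)} - 22860\right) \left(1516 - 3868\right)} = \frac{1}{255 + \left(1 - 22860\right) \left(1516 - 3868\right)} = \frac{1}{255 - -53764368} = \frac{1}{255 + 53764368} = \frac{1}{53764623}$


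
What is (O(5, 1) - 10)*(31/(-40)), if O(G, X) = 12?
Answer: -31/20 ≈ -1.5500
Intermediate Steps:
(O(5, 1) - 10)*(31/(-40)) = (12 - 10)*(31/(-40)) = 2*(31*(-1/40)) = 2*(-31/40) = -31/20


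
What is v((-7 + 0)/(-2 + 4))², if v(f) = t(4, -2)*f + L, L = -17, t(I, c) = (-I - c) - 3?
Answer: ¼ ≈ 0.25000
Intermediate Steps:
t(I, c) = -3 - I - c
v(f) = -17 - 5*f (v(f) = (-3 - 1*4 - 1*(-2))*f - 17 = (-3 - 4 + 2)*f - 17 = -5*f - 17 = -17 - 5*f)
v((-7 + 0)/(-2 + 4))² = (-17 - 5*(-7 + 0)/(-2 + 4))² = (-17 - (-35)/2)² = (-17 - 5*(-7/2))² = (-17 + 35/2)² = (½)² = ¼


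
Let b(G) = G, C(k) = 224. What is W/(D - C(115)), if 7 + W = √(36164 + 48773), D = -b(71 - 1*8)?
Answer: 1/41 - √84937/287 ≈ -0.99108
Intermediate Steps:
D = -63 (D = -(71 - 1*8) = -(71 - 8) = -1*63 = -63)
W = -7 + √84937 (W = -7 + √(36164 + 48773) = -7 + √84937 ≈ 284.44)
W/(D - C(115)) = (-7 + √84937)/(-63 - 1*224) = (-7 + √84937)/(-63 - 224) = (-7 + √84937)/(-287) = (-7 + √84937)*(-1/287) = 1/41 - √84937/287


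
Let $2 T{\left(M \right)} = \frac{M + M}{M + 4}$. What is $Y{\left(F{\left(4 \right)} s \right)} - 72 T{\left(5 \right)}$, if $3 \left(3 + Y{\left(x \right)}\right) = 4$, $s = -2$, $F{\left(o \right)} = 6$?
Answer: $- \frac{125}{3} \approx -41.667$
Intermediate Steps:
$Y{\left(x \right)} = - \frac{5}{3}$ ($Y{\left(x \right)} = -3 + \frac{1}{3} \cdot 4 = -3 + \frac{4}{3} = - \frac{5}{3}$)
$T{\left(M \right)} = \frac{M}{4 + M}$ ($T{\left(M \right)} = \frac{\left(M + M\right) \frac{1}{M + 4}}{2} = \frac{2 M \frac{1}{4 + M}}{2} = \frac{M}{4 + M}$)
$Y{\left(F{\left(4 \right)} s \right)} - 72 T{\left(5 \right)} = - \frac{5}{3} - 72 \frac{5}{4 + 5} = - \frac{5}{3} - 72 \cdot \frac{5}{9} = - \frac{5}{3} - 72 \cdot 5 \cdot \frac{1}{9} = - \frac{5}{3} - 40 = - \frac{125}{3}$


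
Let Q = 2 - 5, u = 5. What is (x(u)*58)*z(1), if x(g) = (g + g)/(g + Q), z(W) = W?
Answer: 290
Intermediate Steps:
Q = -3
x(g) = 2*g/(-3 + g) (x(g) = (g + g)/(g - 3) = (2*g)/(-3 + g) = 2*g/(-3 + g))
(x(u)*58)*z(1) = ((2*5/(-3 + 5))*58)*1 = ((2*5/2)*58)*1 = ((2*5*(1/2))*58)*1 = (5*58)*1 = 290*1 = 290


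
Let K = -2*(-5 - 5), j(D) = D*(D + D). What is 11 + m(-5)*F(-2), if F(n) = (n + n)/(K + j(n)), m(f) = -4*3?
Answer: 89/7 ≈ 12.714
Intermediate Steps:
m(f) = -12
j(D) = 2*D² (j(D) = D*(2*D) = 2*D²)
K = 20 (K = -2*(-10) = 20)
F(n) = 2*n/(20 + 2*n²) (F(n) = (n + n)/(20 + 2*n²) = (2*n)/(20 + 2*n²) = 2*n/(20 + 2*n²))
11 + m(-5)*F(-2) = 11 - (-24)/(10 + (-2)²) = 11 - (-24)/(10 + 4) = 11 - (-24)/14 = 11 - 12*(-⅐) = 11 + 12/7 = 89/7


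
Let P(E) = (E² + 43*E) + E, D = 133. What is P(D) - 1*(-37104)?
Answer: 60645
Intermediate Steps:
P(E) = E² + 44*E
P(D) - 1*(-37104) = 133*(44 + 133) - 1*(-37104) = 133*177 + 37104 = 23541 + 37104 = 60645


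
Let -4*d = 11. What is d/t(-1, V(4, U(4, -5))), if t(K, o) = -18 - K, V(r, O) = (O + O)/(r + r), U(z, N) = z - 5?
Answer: 11/68 ≈ 0.16176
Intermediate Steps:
U(z, N) = -5 + z
V(r, O) = O/r (V(r, O) = (2*O)/((2*r)) = (2*O)*(1/(2*r)) = O/r)
d = -11/4 (d = -1/4*11 = -11/4 ≈ -2.7500)
t(K, o) = -18 - K
d/t(-1, V(4, U(4, -5))) = -11/4/(-18 - 1*(-1)) = -11/4/(-18 + 1) = -11/4/(-17) = -1/17*(-11/4) = 11/68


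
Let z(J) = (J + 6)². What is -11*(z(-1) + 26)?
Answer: -561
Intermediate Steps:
z(J) = (6 + J)²
-11*(z(-1) + 26) = -11*((6 - 1)² + 26) = -11*(5² + 26) = -11*(25 + 26) = -11*51 = -561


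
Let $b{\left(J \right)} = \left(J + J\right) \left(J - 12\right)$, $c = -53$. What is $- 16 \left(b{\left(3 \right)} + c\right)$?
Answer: $1712$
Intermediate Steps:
$b{\left(J \right)} = 2 J \left(-12 + J\right)$
$- 16 \left(b{\left(3 \right)} + c\right) = - 16 \left(2 \cdot 3 \left(-12 + 3\right) - 53\right) = - 16 \left(2 \cdot 3 \left(-9\right) - 53\right) = - 16 \left(-54 - 53\right) = \left(-16\right) \left(-107\right) = 1712$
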